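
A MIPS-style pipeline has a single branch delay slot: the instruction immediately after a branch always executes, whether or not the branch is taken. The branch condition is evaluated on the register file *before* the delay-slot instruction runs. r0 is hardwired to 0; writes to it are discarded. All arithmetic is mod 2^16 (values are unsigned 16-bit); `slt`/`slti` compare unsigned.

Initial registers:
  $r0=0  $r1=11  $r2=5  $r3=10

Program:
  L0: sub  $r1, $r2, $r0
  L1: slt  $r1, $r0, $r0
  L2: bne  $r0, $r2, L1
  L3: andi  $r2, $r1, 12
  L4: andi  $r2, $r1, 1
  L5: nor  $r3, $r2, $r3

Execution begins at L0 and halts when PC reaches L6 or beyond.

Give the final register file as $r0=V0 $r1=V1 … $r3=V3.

PC=0  sub  $r1, $r2, $r0     | $r0=0 $r1=5 $r2=5 $r3=10
PC=1  slt  $r1, $r0, $r0     | $r0=0 $r1=0 $r2=5 $r3=10
PC=2  bne  $r0, $r2, L1      | $r0=0 $r1=0 $r2=5 $r3=10  [TAKEN]
PC=3  andi  $r2, $r1, 12     | $r0=0 $r1=0 $r2=0 $r3=10
PC=1  slt  $r1, $r0, $r0     | $r0=0 $r1=0 $r2=0 $r3=10
PC=2  bne  $r0, $r2, L1      | $r0=0 $r1=0 $r2=0 $r3=10  [not taken]
PC=3  andi  $r2, $r1, 12     | $r0=0 $r1=0 $r2=0 $r3=10
PC=4  andi  $r2, $r1, 1      | $r0=0 $r1=0 $r2=0 $r3=10
PC=5  nor  $r3, $r2, $r3     | $r0=0 $r1=0 $r2=0 $r3=65525

$r0=0 $r1=0 $r2=0 $r3=65525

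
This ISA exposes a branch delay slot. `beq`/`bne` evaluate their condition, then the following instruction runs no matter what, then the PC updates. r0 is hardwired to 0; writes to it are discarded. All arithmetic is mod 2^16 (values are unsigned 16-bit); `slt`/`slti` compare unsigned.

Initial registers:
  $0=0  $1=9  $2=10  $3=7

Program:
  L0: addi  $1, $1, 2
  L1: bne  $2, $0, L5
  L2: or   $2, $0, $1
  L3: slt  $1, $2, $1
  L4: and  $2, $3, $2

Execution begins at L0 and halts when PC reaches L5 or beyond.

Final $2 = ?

11

PC=0  addi  $1, $1, 2        | $0=0 $1=11 $2=10 $3=7
PC=1  bne  $2, $0, L5        | $0=0 $1=11 $2=10 $3=7  [TAKEN]
PC=2  or   $2, $0, $1        | $0=0 $1=11 $2=11 $3=7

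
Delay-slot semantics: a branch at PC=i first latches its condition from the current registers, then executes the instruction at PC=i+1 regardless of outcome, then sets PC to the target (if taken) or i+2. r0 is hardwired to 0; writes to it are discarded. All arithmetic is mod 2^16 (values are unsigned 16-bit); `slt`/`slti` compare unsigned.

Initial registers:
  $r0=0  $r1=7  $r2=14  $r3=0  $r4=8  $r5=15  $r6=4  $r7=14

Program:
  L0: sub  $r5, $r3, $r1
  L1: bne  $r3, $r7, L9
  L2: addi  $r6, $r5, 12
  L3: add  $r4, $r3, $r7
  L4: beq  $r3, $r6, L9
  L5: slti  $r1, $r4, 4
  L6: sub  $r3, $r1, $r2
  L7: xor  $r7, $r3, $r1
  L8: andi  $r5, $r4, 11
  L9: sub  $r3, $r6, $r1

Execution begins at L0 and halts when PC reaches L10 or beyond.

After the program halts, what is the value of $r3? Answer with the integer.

#0 sub  $r5, $r3, $r1 ; 0/7/14/0/8/65529/4/14
#1 bne  $r3, $r7, L9 ; 0/7/14/0/8/65529/4/14 ; →target
#2 addi  $r6, $r5, 12 ; 0/7/14/0/8/65529/5/14
#9 sub  $r3, $r6, $r1 ; 0/7/14/65534/8/65529/5/14

65534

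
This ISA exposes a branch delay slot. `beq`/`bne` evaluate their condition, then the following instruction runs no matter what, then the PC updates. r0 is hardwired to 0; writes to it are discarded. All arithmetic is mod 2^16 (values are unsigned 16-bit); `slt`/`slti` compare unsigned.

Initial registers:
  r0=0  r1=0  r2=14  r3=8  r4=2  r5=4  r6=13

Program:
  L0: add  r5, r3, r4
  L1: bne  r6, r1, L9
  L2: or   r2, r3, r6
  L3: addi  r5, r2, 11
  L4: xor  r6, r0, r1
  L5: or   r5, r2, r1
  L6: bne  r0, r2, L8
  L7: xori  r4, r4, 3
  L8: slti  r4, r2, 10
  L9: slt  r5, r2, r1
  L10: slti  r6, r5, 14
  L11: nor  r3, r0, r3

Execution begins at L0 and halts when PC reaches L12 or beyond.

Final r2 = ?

13

#0 add  r5, r3, r4 ; 0/0/14/8/2/10/13
#1 bne  r6, r1, L9 ; 0/0/14/8/2/10/13 ; →target
#2 or   r2, r3, r6 ; 0/0/13/8/2/10/13
#9 slt  r5, r2, r1 ; 0/0/13/8/2/0/13
#10 slti  r6, r5, 14 ; 0/0/13/8/2/0/1
#11 nor  r3, r0, r3 ; 0/0/13/65527/2/0/1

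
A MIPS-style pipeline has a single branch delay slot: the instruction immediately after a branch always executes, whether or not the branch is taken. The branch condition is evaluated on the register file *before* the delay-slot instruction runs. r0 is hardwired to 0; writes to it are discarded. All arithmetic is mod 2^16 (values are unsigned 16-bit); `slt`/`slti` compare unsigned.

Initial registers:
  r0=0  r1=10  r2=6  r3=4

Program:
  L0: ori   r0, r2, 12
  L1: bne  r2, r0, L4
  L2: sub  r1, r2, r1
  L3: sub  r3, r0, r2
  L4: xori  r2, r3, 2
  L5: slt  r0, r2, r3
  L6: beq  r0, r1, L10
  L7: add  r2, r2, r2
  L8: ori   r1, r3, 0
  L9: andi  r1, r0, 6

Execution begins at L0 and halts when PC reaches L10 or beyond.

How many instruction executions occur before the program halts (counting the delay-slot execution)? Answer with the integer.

  step pc=0: ori   r0, r2, 12  regs=(0,10,6,4)
  step pc=1: bne  r2, r0, L4  cond=T  regs=(0,10,6,4)
  step pc=2: sub  r1, r2, r1  regs=(0,65532,6,4)
  step pc=4: xori  r2, r3, 2  regs=(0,65532,6,4)
  step pc=5: slt  r0, r2, r3  regs=(0,65532,6,4)
  step pc=6: beq  r0, r1, L10  cond=F  regs=(0,65532,6,4)
  step pc=7: add  r2, r2, r2  regs=(0,65532,12,4)
  step pc=8: ori   r1, r3, 0  regs=(0,4,12,4)
  step pc=9: andi  r1, r0, 6  regs=(0,0,12,4)

9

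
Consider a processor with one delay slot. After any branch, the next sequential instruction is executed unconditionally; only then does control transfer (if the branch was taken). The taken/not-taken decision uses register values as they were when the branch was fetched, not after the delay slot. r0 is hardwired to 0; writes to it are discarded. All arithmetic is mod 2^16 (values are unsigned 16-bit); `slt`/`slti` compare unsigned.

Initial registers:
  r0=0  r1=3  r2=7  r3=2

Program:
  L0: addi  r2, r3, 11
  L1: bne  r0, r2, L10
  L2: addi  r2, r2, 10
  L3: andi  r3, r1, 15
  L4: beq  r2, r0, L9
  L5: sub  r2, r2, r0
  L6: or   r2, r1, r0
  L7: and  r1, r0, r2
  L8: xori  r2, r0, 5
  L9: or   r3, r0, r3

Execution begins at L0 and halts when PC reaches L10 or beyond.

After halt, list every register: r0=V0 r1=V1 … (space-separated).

  step pc=0: addi  r2, r3, 11  regs=(0,3,13,2)
  step pc=1: bne  r0, r2, L10  cond=T  regs=(0,3,13,2)
  step pc=2: addi  r2, r2, 10  regs=(0,3,23,2)

r0=0 r1=3 r2=23 r3=2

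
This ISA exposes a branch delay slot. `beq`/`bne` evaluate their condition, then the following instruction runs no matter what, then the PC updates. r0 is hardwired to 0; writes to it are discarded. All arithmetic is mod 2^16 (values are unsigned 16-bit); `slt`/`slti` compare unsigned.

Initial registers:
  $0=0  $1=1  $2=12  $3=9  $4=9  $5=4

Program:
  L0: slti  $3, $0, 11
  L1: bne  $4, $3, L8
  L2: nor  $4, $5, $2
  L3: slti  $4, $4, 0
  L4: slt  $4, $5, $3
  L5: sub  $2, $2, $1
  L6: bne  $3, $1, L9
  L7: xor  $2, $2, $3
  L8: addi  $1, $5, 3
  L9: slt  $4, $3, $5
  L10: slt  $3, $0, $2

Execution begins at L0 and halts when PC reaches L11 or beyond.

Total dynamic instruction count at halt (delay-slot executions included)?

PC=0  slti  $3, $0, 11       | $0=0 $1=1 $2=12 $3=1 $4=9 $5=4
PC=1  bne  $4, $3, L8        | $0=0 $1=1 $2=12 $3=1 $4=9 $5=4  [TAKEN]
PC=2  nor  $4, $5, $2        | $0=0 $1=1 $2=12 $3=1 $4=65523 $5=4
PC=8  addi  $1, $5, 3        | $0=0 $1=7 $2=12 $3=1 $4=65523 $5=4
PC=9  slt  $4, $3, $5        | $0=0 $1=7 $2=12 $3=1 $4=1 $5=4
PC=10 slt  $3, $0, $2        | $0=0 $1=7 $2=12 $3=1 $4=1 $5=4

6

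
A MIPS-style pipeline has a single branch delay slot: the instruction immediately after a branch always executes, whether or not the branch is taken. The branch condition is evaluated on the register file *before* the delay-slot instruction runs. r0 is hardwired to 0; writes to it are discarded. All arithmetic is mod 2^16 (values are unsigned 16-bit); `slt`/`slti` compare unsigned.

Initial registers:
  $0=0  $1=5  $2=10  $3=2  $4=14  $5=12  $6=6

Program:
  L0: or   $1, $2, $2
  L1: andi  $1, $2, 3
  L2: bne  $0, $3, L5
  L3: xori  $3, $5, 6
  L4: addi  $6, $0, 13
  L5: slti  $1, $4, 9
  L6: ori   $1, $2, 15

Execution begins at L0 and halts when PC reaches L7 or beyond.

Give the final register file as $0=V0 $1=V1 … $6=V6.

$0=0 $1=15 $2=10 $3=10 $4=14 $5=12 $6=6

PC=0  or   $1, $2, $2        | $0=0 $1=10 $2=10 $3=2 $4=14 $5=12 $6=6
PC=1  andi  $1, $2, 3        | $0=0 $1=2 $2=10 $3=2 $4=14 $5=12 $6=6
PC=2  bne  $0, $3, L5        | $0=0 $1=2 $2=10 $3=2 $4=14 $5=12 $6=6  [TAKEN]
PC=3  xori  $3, $5, 6        | $0=0 $1=2 $2=10 $3=10 $4=14 $5=12 $6=6
PC=5  slti  $1, $4, 9        | $0=0 $1=0 $2=10 $3=10 $4=14 $5=12 $6=6
PC=6  ori   $1, $2, 15       | $0=0 $1=15 $2=10 $3=10 $4=14 $5=12 $6=6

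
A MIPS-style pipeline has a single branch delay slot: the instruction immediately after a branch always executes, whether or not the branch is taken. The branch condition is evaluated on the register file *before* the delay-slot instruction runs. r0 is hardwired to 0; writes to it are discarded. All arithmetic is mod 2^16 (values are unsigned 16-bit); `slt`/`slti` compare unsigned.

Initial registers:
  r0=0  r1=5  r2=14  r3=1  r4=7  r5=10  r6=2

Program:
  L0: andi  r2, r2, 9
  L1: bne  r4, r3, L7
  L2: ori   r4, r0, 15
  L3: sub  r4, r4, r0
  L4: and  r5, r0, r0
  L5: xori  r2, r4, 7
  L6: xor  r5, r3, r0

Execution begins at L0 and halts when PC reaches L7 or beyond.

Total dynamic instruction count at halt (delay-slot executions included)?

3

PC=0  andi  r2, r2, 9        | r0=0 r1=5 r2=8 r3=1 r4=7 r5=10 r6=2
PC=1  bne  r4, r3, L7        | r0=0 r1=5 r2=8 r3=1 r4=7 r5=10 r6=2  [TAKEN]
PC=2  ori   r4, r0, 15       | r0=0 r1=5 r2=8 r3=1 r4=15 r5=10 r6=2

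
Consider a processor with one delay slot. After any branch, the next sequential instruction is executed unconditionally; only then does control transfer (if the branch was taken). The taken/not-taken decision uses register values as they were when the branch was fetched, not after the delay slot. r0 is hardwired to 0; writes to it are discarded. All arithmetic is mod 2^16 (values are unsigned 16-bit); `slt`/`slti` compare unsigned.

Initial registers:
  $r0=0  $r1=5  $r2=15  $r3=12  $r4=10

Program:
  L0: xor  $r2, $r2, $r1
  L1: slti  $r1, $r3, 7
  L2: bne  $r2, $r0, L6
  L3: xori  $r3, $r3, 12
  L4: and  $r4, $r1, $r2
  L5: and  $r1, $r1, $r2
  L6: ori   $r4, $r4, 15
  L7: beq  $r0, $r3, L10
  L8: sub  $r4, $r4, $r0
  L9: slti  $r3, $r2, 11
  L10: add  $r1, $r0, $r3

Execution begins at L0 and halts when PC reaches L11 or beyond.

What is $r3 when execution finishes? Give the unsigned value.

PC=0  xor  $r2, $r2, $r1     | $r0=0 $r1=5 $r2=10 $r3=12 $r4=10
PC=1  slti  $r1, $r3, 7      | $r0=0 $r1=0 $r2=10 $r3=12 $r4=10
PC=2  bne  $r2, $r0, L6      | $r0=0 $r1=0 $r2=10 $r3=12 $r4=10  [TAKEN]
PC=3  xori  $r3, $r3, 12     | $r0=0 $r1=0 $r2=10 $r3=0 $r4=10
PC=6  ori   $r4, $r4, 15     | $r0=0 $r1=0 $r2=10 $r3=0 $r4=15
PC=7  beq  $r0, $r3, L10     | $r0=0 $r1=0 $r2=10 $r3=0 $r4=15  [TAKEN]
PC=8  sub  $r4, $r4, $r0     | $r0=0 $r1=0 $r2=10 $r3=0 $r4=15
PC=10 add  $r1, $r0, $r3     | $r0=0 $r1=0 $r2=10 $r3=0 $r4=15

0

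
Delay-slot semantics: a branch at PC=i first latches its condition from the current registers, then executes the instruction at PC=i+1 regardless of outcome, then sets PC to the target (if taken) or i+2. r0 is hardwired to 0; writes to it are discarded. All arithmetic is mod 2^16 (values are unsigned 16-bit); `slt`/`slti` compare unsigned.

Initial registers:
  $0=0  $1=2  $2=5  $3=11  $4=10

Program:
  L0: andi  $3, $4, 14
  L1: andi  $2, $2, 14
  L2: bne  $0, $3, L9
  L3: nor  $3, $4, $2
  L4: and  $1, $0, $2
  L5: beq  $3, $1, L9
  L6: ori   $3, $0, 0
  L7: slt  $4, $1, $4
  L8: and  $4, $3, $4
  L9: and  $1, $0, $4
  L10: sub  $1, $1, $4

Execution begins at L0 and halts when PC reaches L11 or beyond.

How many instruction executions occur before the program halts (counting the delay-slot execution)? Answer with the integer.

#0 andi  $3, $4, 14 ; 0/2/5/10/10
#1 andi  $2, $2, 14 ; 0/2/4/10/10
#2 bne  $0, $3, L9 ; 0/2/4/10/10 ; →target
#3 nor  $3, $4, $2 ; 0/2/4/65521/10
#9 and  $1, $0, $4 ; 0/0/4/65521/10
#10 sub  $1, $1, $4 ; 0/65526/4/65521/10

6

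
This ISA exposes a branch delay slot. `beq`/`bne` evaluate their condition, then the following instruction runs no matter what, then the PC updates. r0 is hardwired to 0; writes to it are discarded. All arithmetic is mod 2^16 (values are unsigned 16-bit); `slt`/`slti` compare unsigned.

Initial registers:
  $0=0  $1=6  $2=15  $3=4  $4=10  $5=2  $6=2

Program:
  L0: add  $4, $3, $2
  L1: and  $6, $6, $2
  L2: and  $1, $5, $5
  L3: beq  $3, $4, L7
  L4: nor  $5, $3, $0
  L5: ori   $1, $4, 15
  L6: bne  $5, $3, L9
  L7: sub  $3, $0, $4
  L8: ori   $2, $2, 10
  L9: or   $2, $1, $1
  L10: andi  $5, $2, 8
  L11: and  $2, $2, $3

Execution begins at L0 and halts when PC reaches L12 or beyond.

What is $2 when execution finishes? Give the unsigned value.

13

PC=0  add  $4, $3, $2        | $0=0 $1=6 $2=15 $3=4 $4=19 $5=2 $6=2
PC=1  and  $6, $6, $2        | $0=0 $1=6 $2=15 $3=4 $4=19 $5=2 $6=2
PC=2  and  $1, $5, $5        | $0=0 $1=2 $2=15 $3=4 $4=19 $5=2 $6=2
PC=3  beq  $3, $4, L7        | $0=0 $1=2 $2=15 $3=4 $4=19 $5=2 $6=2  [not taken]
PC=4  nor  $5, $3, $0        | $0=0 $1=2 $2=15 $3=4 $4=19 $5=65531 $6=2
PC=5  ori   $1, $4, 15       | $0=0 $1=31 $2=15 $3=4 $4=19 $5=65531 $6=2
PC=6  bne  $5, $3, L9        | $0=0 $1=31 $2=15 $3=4 $4=19 $5=65531 $6=2  [TAKEN]
PC=7  sub  $3, $0, $4        | $0=0 $1=31 $2=15 $3=65517 $4=19 $5=65531 $6=2
PC=9  or   $2, $1, $1        | $0=0 $1=31 $2=31 $3=65517 $4=19 $5=65531 $6=2
PC=10 andi  $5, $2, 8        | $0=0 $1=31 $2=31 $3=65517 $4=19 $5=8 $6=2
PC=11 and  $2, $2, $3        | $0=0 $1=31 $2=13 $3=65517 $4=19 $5=8 $6=2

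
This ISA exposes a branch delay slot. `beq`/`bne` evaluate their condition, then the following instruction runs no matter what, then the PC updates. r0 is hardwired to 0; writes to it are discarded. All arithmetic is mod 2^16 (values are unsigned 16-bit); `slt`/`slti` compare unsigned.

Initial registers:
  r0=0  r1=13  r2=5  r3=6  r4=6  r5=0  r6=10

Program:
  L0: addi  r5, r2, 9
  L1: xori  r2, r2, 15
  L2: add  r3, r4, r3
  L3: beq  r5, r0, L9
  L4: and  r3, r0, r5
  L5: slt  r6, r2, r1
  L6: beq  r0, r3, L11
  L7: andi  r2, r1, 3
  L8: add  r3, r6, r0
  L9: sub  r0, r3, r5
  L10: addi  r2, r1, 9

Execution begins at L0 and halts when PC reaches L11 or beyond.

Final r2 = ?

#0 addi  r5, r2, 9 ; 0/13/5/6/6/14/10
#1 xori  r2, r2, 15 ; 0/13/10/6/6/14/10
#2 add  r3, r4, r3 ; 0/13/10/12/6/14/10
#3 beq  r5, r0, L9 ; 0/13/10/12/6/14/10 ; →fallthru
#4 and  r3, r0, r5 ; 0/13/10/0/6/14/10
#5 slt  r6, r2, r1 ; 0/13/10/0/6/14/1
#6 beq  r0, r3, L11 ; 0/13/10/0/6/14/1 ; →target
#7 andi  r2, r1, 3 ; 0/13/1/0/6/14/1

1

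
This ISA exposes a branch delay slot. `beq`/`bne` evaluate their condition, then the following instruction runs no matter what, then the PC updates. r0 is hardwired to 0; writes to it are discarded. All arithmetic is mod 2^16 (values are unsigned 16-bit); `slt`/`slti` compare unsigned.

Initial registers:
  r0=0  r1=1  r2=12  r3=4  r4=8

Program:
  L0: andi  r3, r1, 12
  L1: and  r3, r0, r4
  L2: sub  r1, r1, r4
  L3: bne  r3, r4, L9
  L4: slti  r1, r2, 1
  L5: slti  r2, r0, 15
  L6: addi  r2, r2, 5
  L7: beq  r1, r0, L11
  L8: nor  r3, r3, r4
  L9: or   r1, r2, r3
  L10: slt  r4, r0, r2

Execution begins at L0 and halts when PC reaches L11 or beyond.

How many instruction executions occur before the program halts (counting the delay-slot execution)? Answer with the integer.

7

#0 andi  r3, r1, 12 ; 0/1/12/0/8
#1 and  r3, r0, r4 ; 0/1/12/0/8
#2 sub  r1, r1, r4 ; 0/65529/12/0/8
#3 bne  r3, r4, L9 ; 0/65529/12/0/8 ; →target
#4 slti  r1, r2, 1 ; 0/0/12/0/8
#9 or   r1, r2, r3 ; 0/12/12/0/8
#10 slt  r4, r0, r2 ; 0/12/12/0/1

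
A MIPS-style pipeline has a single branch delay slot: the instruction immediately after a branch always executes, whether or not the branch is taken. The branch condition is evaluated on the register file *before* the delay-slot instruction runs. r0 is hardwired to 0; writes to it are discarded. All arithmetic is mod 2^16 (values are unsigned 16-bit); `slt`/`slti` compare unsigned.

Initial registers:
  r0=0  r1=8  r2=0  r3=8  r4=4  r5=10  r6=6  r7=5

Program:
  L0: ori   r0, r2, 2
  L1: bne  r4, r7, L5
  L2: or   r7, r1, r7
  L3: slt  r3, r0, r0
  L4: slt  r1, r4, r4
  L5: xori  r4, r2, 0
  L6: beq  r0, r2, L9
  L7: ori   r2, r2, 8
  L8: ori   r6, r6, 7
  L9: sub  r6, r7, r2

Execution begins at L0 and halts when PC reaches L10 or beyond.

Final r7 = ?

13

#0 ori   r0, r2, 2 ; 0/8/0/8/4/10/6/5
#1 bne  r4, r7, L5 ; 0/8/0/8/4/10/6/5 ; →target
#2 or   r7, r1, r7 ; 0/8/0/8/4/10/6/13
#5 xori  r4, r2, 0 ; 0/8/0/8/0/10/6/13
#6 beq  r0, r2, L9 ; 0/8/0/8/0/10/6/13 ; →target
#7 ori   r2, r2, 8 ; 0/8/8/8/0/10/6/13
#9 sub  r6, r7, r2 ; 0/8/8/8/0/10/5/13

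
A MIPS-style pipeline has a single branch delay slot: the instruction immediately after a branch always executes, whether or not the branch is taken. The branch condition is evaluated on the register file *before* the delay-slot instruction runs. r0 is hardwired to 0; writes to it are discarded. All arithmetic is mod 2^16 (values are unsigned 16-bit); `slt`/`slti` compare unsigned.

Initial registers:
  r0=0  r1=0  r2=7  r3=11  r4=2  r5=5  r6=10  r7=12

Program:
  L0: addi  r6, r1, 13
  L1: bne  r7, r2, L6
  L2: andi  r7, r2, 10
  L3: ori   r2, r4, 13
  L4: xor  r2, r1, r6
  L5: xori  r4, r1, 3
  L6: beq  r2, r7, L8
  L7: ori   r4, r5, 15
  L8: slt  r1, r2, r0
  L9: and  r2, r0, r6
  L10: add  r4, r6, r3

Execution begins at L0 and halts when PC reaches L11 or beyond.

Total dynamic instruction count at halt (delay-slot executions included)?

PC=0  addi  r6, r1, 13       | r0=0 r1=0 r2=7 r3=11 r4=2 r5=5 r6=13 r7=12
PC=1  bne  r7, r2, L6        | r0=0 r1=0 r2=7 r3=11 r4=2 r5=5 r6=13 r7=12  [TAKEN]
PC=2  andi  r7, r2, 10       | r0=0 r1=0 r2=7 r3=11 r4=2 r5=5 r6=13 r7=2
PC=6  beq  r2, r7, L8        | r0=0 r1=0 r2=7 r3=11 r4=2 r5=5 r6=13 r7=2  [not taken]
PC=7  ori   r4, r5, 15       | r0=0 r1=0 r2=7 r3=11 r4=15 r5=5 r6=13 r7=2
PC=8  slt  r1, r2, r0        | r0=0 r1=0 r2=7 r3=11 r4=15 r5=5 r6=13 r7=2
PC=9  and  r2, r0, r6        | r0=0 r1=0 r2=0 r3=11 r4=15 r5=5 r6=13 r7=2
PC=10 add  r4, r6, r3        | r0=0 r1=0 r2=0 r3=11 r4=24 r5=5 r6=13 r7=2

8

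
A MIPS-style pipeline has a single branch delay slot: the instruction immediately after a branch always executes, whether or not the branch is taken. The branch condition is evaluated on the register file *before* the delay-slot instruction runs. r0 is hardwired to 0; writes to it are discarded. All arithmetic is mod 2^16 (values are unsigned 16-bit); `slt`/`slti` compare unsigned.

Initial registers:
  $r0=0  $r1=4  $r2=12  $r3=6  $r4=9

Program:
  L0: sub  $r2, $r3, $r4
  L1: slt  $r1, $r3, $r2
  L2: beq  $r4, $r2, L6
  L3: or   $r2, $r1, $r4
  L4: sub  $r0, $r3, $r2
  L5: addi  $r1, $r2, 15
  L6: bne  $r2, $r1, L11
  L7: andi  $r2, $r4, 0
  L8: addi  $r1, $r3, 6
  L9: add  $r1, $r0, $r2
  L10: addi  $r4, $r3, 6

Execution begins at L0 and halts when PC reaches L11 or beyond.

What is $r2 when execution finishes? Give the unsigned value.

  step pc=0: sub  $r2, $r3, $r4  regs=(0,4,65533,6,9)
  step pc=1: slt  $r1, $r3, $r2  regs=(0,1,65533,6,9)
  step pc=2: beq  $r4, $r2, L6  cond=F  regs=(0,1,65533,6,9)
  step pc=3: or   $r2, $r1, $r4  regs=(0,1,9,6,9)
  step pc=4: sub  $r0, $r3, $r2  regs=(0,1,9,6,9)
  step pc=5: addi  $r1, $r2, 15  regs=(0,24,9,6,9)
  step pc=6: bne  $r2, $r1, L11  cond=T  regs=(0,24,9,6,9)
  step pc=7: andi  $r2, $r4, 0  regs=(0,24,0,6,9)

0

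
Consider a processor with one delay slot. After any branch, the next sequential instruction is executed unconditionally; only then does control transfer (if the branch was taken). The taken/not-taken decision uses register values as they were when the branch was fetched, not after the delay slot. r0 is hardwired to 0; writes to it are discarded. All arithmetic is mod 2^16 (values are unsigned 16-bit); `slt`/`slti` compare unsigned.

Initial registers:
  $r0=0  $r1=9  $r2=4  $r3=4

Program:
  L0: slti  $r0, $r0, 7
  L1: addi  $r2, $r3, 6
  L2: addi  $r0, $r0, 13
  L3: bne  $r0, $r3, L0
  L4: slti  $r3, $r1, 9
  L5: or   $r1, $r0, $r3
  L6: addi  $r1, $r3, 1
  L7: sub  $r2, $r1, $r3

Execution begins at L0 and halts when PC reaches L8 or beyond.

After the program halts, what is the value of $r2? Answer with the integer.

#0 slti  $r0, $r0, 7 ; 0/9/4/4
#1 addi  $r2, $r3, 6 ; 0/9/10/4
#2 addi  $r0, $r0, 13 ; 0/9/10/4
#3 bne  $r0, $r3, L0 ; 0/9/10/4 ; →target
#4 slti  $r3, $r1, 9 ; 0/9/10/0
#0 slti  $r0, $r0, 7 ; 0/9/10/0
#1 addi  $r2, $r3, 6 ; 0/9/6/0
#2 addi  $r0, $r0, 13 ; 0/9/6/0
#3 bne  $r0, $r3, L0 ; 0/9/6/0 ; →fallthru
#4 slti  $r3, $r1, 9 ; 0/9/6/0
#5 or   $r1, $r0, $r3 ; 0/0/6/0
#6 addi  $r1, $r3, 1 ; 0/1/6/0
#7 sub  $r2, $r1, $r3 ; 0/1/1/0

1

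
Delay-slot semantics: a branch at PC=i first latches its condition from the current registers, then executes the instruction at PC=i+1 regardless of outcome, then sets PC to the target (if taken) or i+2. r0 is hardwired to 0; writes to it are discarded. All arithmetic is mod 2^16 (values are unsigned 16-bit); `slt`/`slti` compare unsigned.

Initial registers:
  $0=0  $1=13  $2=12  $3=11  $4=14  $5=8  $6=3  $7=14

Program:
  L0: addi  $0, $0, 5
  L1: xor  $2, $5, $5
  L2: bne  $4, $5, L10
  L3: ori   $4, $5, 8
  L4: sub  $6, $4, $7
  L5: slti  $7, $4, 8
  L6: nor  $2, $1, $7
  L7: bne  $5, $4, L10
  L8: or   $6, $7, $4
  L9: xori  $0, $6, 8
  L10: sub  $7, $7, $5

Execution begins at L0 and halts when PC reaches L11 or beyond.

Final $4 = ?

8

PC=0  addi  $0, $0, 5        | $0=0 $1=13 $2=12 $3=11 $4=14 $5=8 $6=3 $7=14
PC=1  xor  $2, $5, $5        | $0=0 $1=13 $2=0 $3=11 $4=14 $5=8 $6=3 $7=14
PC=2  bne  $4, $5, L10       | $0=0 $1=13 $2=0 $3=11 $4=14 $5=8 $6=3 $7=14  [TAKEN]
PC=3  ori   $4, $5, 8        | $0=0 $1=13 $2=0 $3=11 $4=8 $5=8 $6=3 $7=14
PC=10 sub  $7, $7, $5        | $0=0 $1=13 $2=0 $3=11 $4=8 $5=8 $6=3 $7=6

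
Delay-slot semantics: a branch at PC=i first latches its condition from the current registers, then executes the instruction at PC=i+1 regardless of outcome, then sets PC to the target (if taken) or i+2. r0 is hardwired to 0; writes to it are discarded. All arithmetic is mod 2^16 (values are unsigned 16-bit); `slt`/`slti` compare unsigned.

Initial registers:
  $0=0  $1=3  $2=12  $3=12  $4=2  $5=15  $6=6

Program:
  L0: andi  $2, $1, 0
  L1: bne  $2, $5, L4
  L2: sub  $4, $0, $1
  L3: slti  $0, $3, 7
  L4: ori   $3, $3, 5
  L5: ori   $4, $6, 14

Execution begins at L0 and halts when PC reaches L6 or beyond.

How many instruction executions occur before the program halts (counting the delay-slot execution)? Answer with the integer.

5

[0] andi  $2, $1, 0  →  {$0:0, $1:3, $2:0, $3:12, $4:2, $5:15, $6:6}
[1] bne  $2, $5, L4  →  {$0:0, $1:3, $2:0, $3:12, $4:2, $5:15, $6:6}  ⟨branch taken⟩
[2] sub  $4, $0, $1  →  {$0:0, $1:3, $2:0, $3:12, $4:65533, $5:15, $6:6}
[4] ori   $3, $3, 5  →  {$0:0, $1:3, $2:0, $3:13, $4:65533, $5:15, $6:6}
[5] ori   $4, $6, 14  →  {$0:0, $1:3, $2:0, $3:13, $4:14, $5:15, $6:6}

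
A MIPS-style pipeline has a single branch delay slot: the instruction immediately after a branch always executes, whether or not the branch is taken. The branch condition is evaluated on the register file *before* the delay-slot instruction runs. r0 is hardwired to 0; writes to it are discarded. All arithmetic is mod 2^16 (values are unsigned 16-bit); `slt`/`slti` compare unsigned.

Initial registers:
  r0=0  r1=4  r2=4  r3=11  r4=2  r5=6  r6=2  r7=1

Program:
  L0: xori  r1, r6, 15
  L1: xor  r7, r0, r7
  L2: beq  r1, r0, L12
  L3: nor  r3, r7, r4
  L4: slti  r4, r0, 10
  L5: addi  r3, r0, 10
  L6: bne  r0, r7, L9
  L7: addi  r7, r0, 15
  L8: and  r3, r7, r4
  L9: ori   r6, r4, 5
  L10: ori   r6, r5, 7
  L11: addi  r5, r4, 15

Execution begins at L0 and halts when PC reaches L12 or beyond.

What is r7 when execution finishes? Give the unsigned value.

PC=0  xori  r1, r6, 15       | r0=0 r1=13 r2=4 r3=11 r4=2 r5=6 r6=2 r7=1
PC=1  xor  r7, r0, r7        | r0=0 r1=13 r2=4 r3=11 r4=2 r5=6 r6=2 r7=1
PC=2  beq  r1, r0, L12       | r0=0 r1=13 r2=4 r3=11 r4=2 r5=6 r6=2 r7=1  [not taken]
PC=3  nor  r3, r7, r4        | r0=0 r1=13 r2=4 r3=65532 r4=2 r5=6 r6=2 r7=1
PC=4  slti  r4, r0, 10       | r0=0 r1=13 r2=4 r3=65532 r4=1 r5=6 r6=2 r7=1
PC=5  addi  r3, r0, 10       | r0=0 r1=13 r2=4 r3=10 r4=1 r5=6 r6=2 r7=1
PC=6  bne  r0, r7, L9        | r0=0 r1=13 r2=4 r3=10 r4=1 r5=6 r6=2 r7=1  [TAKEN]
PC=7  addi  r7, r0, 15       | r0=0 r1=13 r2=4 r3=10 r4=1 r5=6 r6=2 r7=15
PC=9  ori   r6, r4, 5        | r0=0 r1=13 r2=4 r3=10 r4=1 r5=6 r6=5 r7=15
PC=10 ori   r6, r5, 7        | r0=0 r1=13 r2=4 r3=10 r4=1 r5=6 r6=7 r7=15
PC=11 addi  r5, r4, 15       | r0=0 r1=13 r2=4 r3=10 r4=1 r5=16 r6=7 r7=15

15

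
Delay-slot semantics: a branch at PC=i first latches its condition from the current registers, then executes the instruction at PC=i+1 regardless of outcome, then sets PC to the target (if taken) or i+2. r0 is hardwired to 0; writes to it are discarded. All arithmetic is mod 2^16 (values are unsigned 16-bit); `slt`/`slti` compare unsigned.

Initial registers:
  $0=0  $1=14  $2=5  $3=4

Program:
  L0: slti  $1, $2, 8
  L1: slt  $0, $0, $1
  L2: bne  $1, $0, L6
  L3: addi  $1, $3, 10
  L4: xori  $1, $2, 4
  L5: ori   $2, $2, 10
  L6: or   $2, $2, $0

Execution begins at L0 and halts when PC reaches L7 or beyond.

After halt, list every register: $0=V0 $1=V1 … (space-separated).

$0=0 $1=14 $2=5 $3=4

  step pc=0: slti  $1, $2, 8  regs=(0,1,5,4)
  step pc=1: slt  $0, $0, $1  regs=(0,1,5,4)
  step pc=2: bne  $1, $0, L6  cond=T  regs=(0,1,5,4)
  step pc=3: addi  $1, $3, 10  regs=(0,14,5,4)
  step pc=6: or   $2, $2, $0  regs=(0,14,5,4)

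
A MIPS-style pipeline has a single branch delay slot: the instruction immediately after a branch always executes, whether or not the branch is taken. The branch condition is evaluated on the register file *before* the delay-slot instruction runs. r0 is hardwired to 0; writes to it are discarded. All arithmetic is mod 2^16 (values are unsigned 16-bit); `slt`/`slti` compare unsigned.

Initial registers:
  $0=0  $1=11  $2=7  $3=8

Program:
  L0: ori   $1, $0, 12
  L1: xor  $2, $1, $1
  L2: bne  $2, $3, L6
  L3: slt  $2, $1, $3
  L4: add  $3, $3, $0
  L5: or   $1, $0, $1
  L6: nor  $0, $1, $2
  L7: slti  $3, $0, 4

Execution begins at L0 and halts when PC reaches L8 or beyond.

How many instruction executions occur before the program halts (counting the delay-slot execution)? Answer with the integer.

6

  step pc=0: ori   $1, $0, 12  regs=(0,12,7,8)
  step pc=1: xor  $2, $1, $1  regs=(0,12,0,8)
  step pc=2: bne  $2, $3, L6  cond=T  regs=(0,12,0,8)
  step pc=3: slt  $2, $1, $3  regs=(0,12,0,8)
  step pc=6: nor  $0, $1, $2  regs=(0,12,0,8)
  step pc=7: slti  $3, $0, 4  regs=(0,12,0,1)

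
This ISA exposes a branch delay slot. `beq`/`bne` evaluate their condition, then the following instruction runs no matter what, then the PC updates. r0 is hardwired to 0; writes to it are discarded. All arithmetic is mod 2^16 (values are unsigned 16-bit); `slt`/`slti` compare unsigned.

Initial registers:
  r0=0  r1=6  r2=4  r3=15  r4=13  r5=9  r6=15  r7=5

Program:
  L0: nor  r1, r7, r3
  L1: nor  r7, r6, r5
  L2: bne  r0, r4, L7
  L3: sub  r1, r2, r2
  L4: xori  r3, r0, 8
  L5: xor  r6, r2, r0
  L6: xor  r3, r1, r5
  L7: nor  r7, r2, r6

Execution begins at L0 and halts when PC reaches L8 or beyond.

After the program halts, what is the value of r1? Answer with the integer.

0

PC=0  nor  r1, r7, r3        | r0=0 r1=65520 r2=4 r3=15 r4=13 r5=9 r6=15 r7=5
PC=1  nor  r7, r6, r5        | r0=0 r1=65520 r2=4 r3=15 r4=13 r5=9 r6=15 r7=65520
PC=2  bne  r0, r4, L7        | r0=0 r1=65520 r2=4 r3=15 r4=13 r5=9 r6=15 r7=65520  [TAKEN]
PC=3  sub  r1, r2, r2        | r0=0 r1=0 r2=4 r3=15 r4=13 r5=9 r6=15 r7=65520
PC=7  nor  r7, r2, r6        | r0=0 r1=0 r2=4 r3=15 r4=13 r5=9 r6=15 r7=65520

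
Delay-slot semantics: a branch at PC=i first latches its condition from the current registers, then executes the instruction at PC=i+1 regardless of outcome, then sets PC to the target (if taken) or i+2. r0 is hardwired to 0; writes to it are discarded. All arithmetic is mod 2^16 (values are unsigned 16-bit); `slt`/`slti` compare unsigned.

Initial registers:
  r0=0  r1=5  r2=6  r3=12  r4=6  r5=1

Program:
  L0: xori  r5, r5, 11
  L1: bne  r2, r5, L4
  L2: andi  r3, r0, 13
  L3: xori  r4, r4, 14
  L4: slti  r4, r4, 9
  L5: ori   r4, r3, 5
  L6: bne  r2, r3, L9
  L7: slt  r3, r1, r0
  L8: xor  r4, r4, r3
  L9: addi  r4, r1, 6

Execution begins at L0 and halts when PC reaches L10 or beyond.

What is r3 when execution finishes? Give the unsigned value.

#0 xori  r5, r5, 11 ; 0/5/6/12/6/10
#1 bne  r2, r5, L4 ; 0/5/6/12/6/10 ; →target
#2 andi  r3, r0, 13 ; 0/5/6/0/6/10
#4 slti  r4, r4, 9 ; 0/5/6/0/1/10
#5 ori   r4, r3, 5 ; 0/5/6/0/5/10
#6 bne  r2, r3, L9 ; 0/5/6/0/5/10 ; →target
#7 slt  r3, r1, r0 ; 0/5/6/0/5/10
#9 addi  r4, r1, 6 ; 0/5/6/0/11/10

0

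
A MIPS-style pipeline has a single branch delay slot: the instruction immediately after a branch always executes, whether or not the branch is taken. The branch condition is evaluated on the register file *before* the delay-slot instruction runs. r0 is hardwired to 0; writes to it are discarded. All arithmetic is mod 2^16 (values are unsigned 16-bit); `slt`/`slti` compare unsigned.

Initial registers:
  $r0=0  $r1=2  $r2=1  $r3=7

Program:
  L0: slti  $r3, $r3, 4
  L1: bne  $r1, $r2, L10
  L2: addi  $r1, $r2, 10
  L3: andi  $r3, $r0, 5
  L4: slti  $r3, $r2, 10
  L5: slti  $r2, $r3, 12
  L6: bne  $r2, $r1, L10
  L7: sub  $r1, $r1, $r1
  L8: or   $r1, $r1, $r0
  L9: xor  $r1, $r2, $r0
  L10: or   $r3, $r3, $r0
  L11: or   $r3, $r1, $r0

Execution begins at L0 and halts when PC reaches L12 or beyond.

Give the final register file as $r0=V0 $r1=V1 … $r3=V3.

[0] slti  $r3, $r3, 4  →  {$r0:0, $r1:2, $r2:1, $r3:0}
[1] bne  $r1, $r2, L10  →  {$r0:0, $r1:2, $r2:1, $r3:0}  ⟨branch taken⟩
[2] addi  $r1, $r2, 10  →  {$r0:0, $r1:11, $r2:1, $r3:0}
[10] or   $r3, $r3, $r0  →  {$r0:0, $r1:11, $r2:1, $r3:0}
[11] or   $r3, $r1, $r0  →  {$r0:0, $r1:11, $r2:1, $r3:11}

$r0=0 $r1=11 $r2=1 $r3=11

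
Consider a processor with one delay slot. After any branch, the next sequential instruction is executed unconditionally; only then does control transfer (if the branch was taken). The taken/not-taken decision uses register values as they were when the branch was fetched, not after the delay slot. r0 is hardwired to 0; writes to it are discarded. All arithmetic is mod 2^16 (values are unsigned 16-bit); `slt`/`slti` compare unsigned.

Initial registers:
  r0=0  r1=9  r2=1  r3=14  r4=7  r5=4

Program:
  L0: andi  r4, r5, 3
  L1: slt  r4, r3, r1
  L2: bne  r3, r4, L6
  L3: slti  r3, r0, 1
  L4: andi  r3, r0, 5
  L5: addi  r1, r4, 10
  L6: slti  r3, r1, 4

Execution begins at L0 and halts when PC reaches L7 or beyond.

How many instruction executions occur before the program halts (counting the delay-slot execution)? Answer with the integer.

[0] andi  r4, r5, 3  →  {r0:0, r1:9, r2:1, r3:14, r4:0, r5:4}
[1] slt  r4, r3, r1  →  {r0:0, r1:9, r2:1, r3:14, r4:0, r5:4}
[2] bne  r3, r4, L6  →  {r0:0, r1:9, r2:1, r3:14, r4:0, r5:4}  ⟨branch taken⟩
[3] slti  r3, r0, 1  →  {r0:0, r1:9, r2:1, r3:1, r4:0, r5:4}
[6] slti  r3, r1, 4  →  {r0:0, r1:9, r2:1, r3:0, r4:0, r5:4}

5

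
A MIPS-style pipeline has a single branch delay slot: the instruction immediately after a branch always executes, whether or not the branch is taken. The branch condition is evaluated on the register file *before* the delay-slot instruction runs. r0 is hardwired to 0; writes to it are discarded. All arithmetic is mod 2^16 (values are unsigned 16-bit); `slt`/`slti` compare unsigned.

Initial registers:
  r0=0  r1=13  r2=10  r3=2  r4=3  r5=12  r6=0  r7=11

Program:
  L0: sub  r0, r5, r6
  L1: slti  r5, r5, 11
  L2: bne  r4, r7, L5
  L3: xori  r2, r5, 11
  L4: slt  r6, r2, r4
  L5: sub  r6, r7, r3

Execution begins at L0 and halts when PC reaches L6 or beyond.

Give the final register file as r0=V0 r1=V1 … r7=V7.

r0=0 r1=13 r2=11 r3=2 r4=3 r5=0 r6=9 r7=11

PC=0  sub  r0, r5, r6        | r0=0 r1=13 r2=10 r3=2 r4=3 r5=12 r6=0 r7=11
PC=1  slti  r5, r5, 11       | r0=0 r1=13 r2=10 r3=2 r4=3 r5=0 r6=0 r7=11
PC=2  bne  r4, r7, L5        | r0=0 r1=13 r2=10 r3=2 r4=3 r5=0 r6=0 r7=11  [TAKEN]
PC=3  xori  r2, r5, 11       | r0=0 r1=13 r2=11 r3=2 r4=3 r5=0 r6=0 r7=11
PC=5  sub  r6, r7, r3        | r0=0 r1=13 r2=11 r3=2 r4=3 r5=0 r6=9 r7=11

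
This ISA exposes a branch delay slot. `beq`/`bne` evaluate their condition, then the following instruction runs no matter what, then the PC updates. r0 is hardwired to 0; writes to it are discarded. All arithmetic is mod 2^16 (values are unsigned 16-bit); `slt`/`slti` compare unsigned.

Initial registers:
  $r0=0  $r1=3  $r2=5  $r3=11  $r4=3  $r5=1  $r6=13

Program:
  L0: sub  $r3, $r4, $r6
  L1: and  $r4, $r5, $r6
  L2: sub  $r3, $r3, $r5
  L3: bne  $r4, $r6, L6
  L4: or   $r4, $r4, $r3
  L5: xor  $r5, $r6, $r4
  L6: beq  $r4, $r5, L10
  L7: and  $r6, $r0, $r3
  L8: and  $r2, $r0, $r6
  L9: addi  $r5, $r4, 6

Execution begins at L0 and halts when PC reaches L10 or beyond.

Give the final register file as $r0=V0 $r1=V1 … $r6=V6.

PC=0  sub  $r3, $r4, $r6     | $r0=0 $r1=3 $r2=5 $r3=65526 $r4=3 $r5=1 $r6=13
PC=1  and  $r4, $r5, $r6     | $r0=0 $r1=3 $r2=5 $r3=65526 $r4=1 $r5=1 $r6=13
PC=2  sub  $r3, $r3, $r5     | $r0=0 $r1=3 $r2=5 $r3=65525 $r4=1 $r5=1 $r6=13
PC=3  bne  $r4, $r6, L6      | $r0=0 $r1=3 $r2=5 $r3=65525 $r4=1 $r5=1 $r6=13  [TAKEN]
PC=4  or   $r4, $r4, $r3     | $r0=0 $r1=3 $r2=5 $r3=65525 $r4=65525 $r5=1 $r6=13
PC=6  beq  $r4, $r5, L10     | $r0=0 $r1=3 $r2=5 $r3=65525 $r4=65525 $r5=1 $r6=13  [not taken]
PC=7  and  $r6, $r0, $r3     | $r0=0 $r1=3 $r2=5 $r3=65525 $r4=65525 $r5=1 $r6=0
PC=8  and  $r2, $r0, $r6     | $r0=0 $r1=3 $r2=0 $r3=65525 $r4=65525 $r5=1 $r6=0
PC=9  addi  $r5, $r4, 6      | $r0=0 $r1=3 $r2=0 $r3=65525 $r4=65525 $r5=65531 $r6=0

$r0=0 $r1=3 $r2=0 $r3=65525 $r4=65525 $r5=65531 $r6=0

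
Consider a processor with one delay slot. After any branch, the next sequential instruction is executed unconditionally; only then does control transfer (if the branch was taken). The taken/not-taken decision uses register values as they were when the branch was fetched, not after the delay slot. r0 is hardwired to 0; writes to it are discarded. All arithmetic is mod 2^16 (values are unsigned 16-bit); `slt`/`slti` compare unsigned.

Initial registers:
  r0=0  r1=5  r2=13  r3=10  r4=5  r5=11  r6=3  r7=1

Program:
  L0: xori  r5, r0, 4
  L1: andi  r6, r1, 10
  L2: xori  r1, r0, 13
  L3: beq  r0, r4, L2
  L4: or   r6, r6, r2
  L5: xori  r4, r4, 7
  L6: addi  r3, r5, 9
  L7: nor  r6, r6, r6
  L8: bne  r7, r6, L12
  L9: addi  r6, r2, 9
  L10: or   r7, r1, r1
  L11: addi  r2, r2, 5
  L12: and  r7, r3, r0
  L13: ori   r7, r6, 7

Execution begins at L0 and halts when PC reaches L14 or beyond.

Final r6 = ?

PC=0  xori  r5, r0, 4        | r0=0 r1=5 r2=13 r3=10 r4=5 r5=4 r6=3 r7=1
PC=1  andi  r6, r1, 10       | r0=0 r1=5 r2=13 r3=10 r4=5 r5=4 r6=0 r7=1
PC=2  xori  r1, r0, 13       | r0=0 r1=13 r2=13 r3=10 r4=5 r5=4 r6=0 r7=1
PC=3  beq  r0, r4, L2        | r0=0 r1=13 r2=13 r3=10 r4=5 r5=4 r6=0 r7=1  [not taken]
PC=4  or   r6, r6, r2        | r0=0 r1=13 r2=13 r3=10 r4=5 r5=4 r6=13 r7=1
PC=5  xori  r4, r4, 7        | r0=0 r1=13 r2=13 r3=10 r4=2 r5=4 r6=13 r7=1
PC=6  addi  r3, r5, 9        | r0=0 r1=13 r2=13 r3=13 r4=2 r5=4 r6=13 r7=1
PC=7  nor  r6, r6, r6        | r0=0 r1=13 r2=13 r3=13 r4=2 r5=4 r6=65522 r7=1
PC=8  bne  r7, r6, L12       | r0=0 r1=13 r2=13 r3=13 r4=2 r5=4 r6=65522 r7=1  [TAKEN]
PC=9  addi  r6, r2, 9        | r0=0 r1=13 r2=13 r3=13 r4=2 r5=4 r6=22 r7=1
PC=12 and  r7, r3, r0        | r0=0 r1=13 r2=13 r3=13 r4=2 r5=4 r6=22 r7=0
PC=13 ori   r7, r6, 7        | r0=0 r1=13 r2=13 r3=13 r4=2 r5=4 r6=22 r7=23

22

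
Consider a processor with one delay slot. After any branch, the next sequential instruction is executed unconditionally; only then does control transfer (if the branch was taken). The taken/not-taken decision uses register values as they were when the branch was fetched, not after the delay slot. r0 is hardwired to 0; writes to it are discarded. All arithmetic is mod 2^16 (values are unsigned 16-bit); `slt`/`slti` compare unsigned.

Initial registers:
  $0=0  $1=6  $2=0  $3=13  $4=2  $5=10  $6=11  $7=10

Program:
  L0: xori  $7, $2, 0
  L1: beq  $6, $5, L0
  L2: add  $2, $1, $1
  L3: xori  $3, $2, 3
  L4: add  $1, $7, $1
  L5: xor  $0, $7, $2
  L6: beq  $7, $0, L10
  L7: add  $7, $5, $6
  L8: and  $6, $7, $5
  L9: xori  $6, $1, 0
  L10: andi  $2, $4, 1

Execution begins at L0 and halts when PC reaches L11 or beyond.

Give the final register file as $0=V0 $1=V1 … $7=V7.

PC=0  xori  $7, $2, 0        | $0=0 $1=6 $2=0 $3=13 $4=2 $5=10 $6=11 $7=0
PC=1  beq  $6, $5, L0        | $0=0 $1=6 $2=0 $3=13 $4=2 $5=10 $6=11 $7=0  [not taken]
PC=2  add  $2, $1, $1        | $0=0 $1=6 $2=12 $3=13 $4=2 $5=10 $6=11 $7=0
PC=3  xori  $3, $2, 3        | $0=0 $1=6 $2=12 $3=15 $4=2 $5=10 $6=11 $7=0
PC=4  add  $1, $7, $1        | $0=0 $1=6 $2=12 $3=15 $4=2 $5=10 $6=11 $7=0
PC=5  xor  $0, $7, $2        | $0=0 $1=6 $2=12 $3=15 $4=2 $5=10 $6=11 $7=0
PC=6  beq  $7, $0, L10       | $0=0 $1=6 $2=12 $3=15 $4=2 $5=10 $6=11 $7=0  [TAKEN]
PC=7  add  $7, $5, $6        | $0=0 $1=6 $2=12 $3=15 $4=2 $5=10 $6=11 $7=21
PC=10 andi  $2, $4, 1        | $0=0 $1=6 $2=0 $3=15 $4=2 $5=10 $6=11 $7=21

$0=0 $1=6 $2=0 $3=15 $4=2 $5=10 $6=11 $7=21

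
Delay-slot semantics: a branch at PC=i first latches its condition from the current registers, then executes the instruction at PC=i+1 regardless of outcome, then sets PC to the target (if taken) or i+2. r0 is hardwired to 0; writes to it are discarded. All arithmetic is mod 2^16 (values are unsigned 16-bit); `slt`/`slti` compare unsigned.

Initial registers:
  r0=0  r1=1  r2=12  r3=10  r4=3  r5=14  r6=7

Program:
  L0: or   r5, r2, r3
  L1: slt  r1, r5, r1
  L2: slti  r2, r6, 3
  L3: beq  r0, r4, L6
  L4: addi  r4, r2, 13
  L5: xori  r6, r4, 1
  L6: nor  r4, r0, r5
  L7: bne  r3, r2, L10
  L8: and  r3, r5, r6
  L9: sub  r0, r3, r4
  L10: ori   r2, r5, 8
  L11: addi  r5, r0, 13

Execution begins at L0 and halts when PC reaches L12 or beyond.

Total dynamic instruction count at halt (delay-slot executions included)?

11

PC=0  or   r5, r2, r3        | r0=0 r1=1 r2=12 r3=10 r4=3 r5=14 r6=7
PC=1  slt  r1, r5, r1        | r0=0 r1=0 r2=12 r3=10 r4=3 r5=14 r6=7
PC=2  slti  r2, r6, 3        | r0=0 r1=0 r2=0 r3=10 r4=3 r5=14 r6=7
PC=3  beq  r0, r4, L6        | r0=0 r1=0 r2=0 r3=10 r4=3 r5=14 r6=7  [not taken]
PC=4  addi  r4, r2, 13       | r0=0 r1=0 r2=0 r3=10 r4=13 r5=14 r6=7
PC=5  xori  r6, r4, 1        | r0=0 r1=0 r2=0 r3=10 r4=13 r5=14 r6=12
PC=6  nor  r4, r0, r5        | r0=0 r1=0 r2=0 r3=10 r4=65521 r5=14 r6=12
PC=7  bne  r3, r2, L10       | r0=0 r1=0 r2=0 r3=10 r4=65521 r5=14 r6=12  [TAKEN]
PC=8  and  r3, r5, r6        | r0=0 r1=0 r2=0 r3=12 r4=65521 r5=14 r6=12
PC=10 ori   r2, r5, 8        | r0=0 r1=0 r2=14 r3=12 r4=65521 r5=14 r6=12
PC=11 addi  r5, r0, 13       | r0=0 r1=0 r2=14 r3=12 r4=65521 r5=13 r6=12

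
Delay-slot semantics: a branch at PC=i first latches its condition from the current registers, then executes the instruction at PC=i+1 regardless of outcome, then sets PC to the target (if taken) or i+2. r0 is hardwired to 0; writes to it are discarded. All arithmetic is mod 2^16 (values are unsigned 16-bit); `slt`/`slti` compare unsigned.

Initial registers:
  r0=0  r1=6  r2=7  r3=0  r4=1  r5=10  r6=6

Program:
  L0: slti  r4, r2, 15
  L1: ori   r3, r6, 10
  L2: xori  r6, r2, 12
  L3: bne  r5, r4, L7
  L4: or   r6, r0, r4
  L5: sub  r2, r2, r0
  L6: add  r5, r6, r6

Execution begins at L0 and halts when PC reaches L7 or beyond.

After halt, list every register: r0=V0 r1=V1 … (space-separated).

r0=0 r1=6 r2=7 r3=14 r4=1 r5=10 r6=1

PC=0  slti  r4, r2, 15       | r0=0 r1=6 r2=7 r3=0 r4=1 r5=10 r6=6
PC=1  ori   r3, r6, 10       | r0=0 r1=6 r2=7 r3=14 r4=1 r5=10 r6=6
PC=2  xori  r6, r2, 12       | r0=0 r1=6 r2=7 r3=14 r4=1 r5=10 r6=11
PC=3  bne  r5, r4, L7        | r0=0 r1=6 r2=7 r3=14 r4=1 r5=10 r6=11  [TAKEN]
PC=4  or   r6, r0, r4        | r0=0 r1=6 r2=7 r3=14 r4=1 r5=10 r6=1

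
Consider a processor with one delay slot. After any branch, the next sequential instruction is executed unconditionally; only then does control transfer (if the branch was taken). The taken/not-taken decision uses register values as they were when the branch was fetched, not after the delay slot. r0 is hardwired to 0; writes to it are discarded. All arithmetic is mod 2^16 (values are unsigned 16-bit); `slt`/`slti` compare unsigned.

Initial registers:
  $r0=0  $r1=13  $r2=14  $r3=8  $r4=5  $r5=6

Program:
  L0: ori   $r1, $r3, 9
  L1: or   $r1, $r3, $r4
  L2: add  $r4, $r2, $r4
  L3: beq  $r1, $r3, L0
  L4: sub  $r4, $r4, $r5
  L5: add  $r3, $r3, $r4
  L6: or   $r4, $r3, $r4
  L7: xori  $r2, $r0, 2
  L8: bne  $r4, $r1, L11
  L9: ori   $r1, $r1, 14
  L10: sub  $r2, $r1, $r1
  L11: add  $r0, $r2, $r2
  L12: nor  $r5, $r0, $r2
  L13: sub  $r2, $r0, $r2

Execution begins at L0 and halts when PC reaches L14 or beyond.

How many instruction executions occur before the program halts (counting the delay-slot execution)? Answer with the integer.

PC=0  ori   $r1, $r3, 9      | $r0=0 $r1=9 $r2=14 $r3=8 $r4=5 $r5=6
PC=1  or   $r1, $r3, $r4     | $r0=0 $r1=13 $r2=14 $r3=8 $r4=5 $r5=6
PC=2  add  $r4, $r2, $r4     | $r0=0 $r1=13 $r2=14 $r3=8 $r4=19 $r5=6
PC=3  beq  $r1, $r3, L0      | $r0=0 $r1=13 $r2=14 $r3=8 $r4=19 $r5=6  [not taken]
PC=4  sub  $r4, $r4, $r5     | $r0=0 $r1=13 $r2=14 $r3=8 $r4=13 $r5=6
PC=5  add  $r3, $r3, $r4     | $r0=0 $r1=13 $r2=14 $r3=21 $r4=13 $r5=6
PC=6  or   $r4, $r3, $r4     | $r0=0 $r1=13 $r2=14 $r3=21 $r4=29 $r5=6
PC=7  xori  $r2, $r0, 2      | $r0=0 $r1=13 $r2=2 $r3=21 $r4=29 $r5=6
PC=8  bne  $r4, $r1, L11     | $r0=0 $r1=13 $r2=2 $r3=21 $r4=29 $r5=6  [TAKEN]
PC=9  ori   $r1, $r1, 14     | $r0=0 $r1=15 $r2=2 $r3=21 $r4=29 $r5=6
PC=11 add  $r0, $r2, $r2     | $r0=0 $r1=15 $r2=2 $r3=21 $r4=29 $r5=6
PC=12 nor  $r5, $r0, $r2     | $r0=0 $r1=15 $r2=2 $r3=21 $r4=29 $r5=65533
PC=13 sub  $r2, $r0, $r2     | $r0=0 $r1=15 $r2=65534 $r3=21 $r4=29 $r5=65533

13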